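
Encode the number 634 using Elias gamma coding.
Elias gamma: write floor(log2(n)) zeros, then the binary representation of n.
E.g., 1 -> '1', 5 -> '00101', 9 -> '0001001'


num_bits = floor(log2(634)) + 1 = 10
leading_zeros = num_bits - 1 = 9
binary(634) = 1001111010

Elias gamma(634) = '000000000' + '1001111010' = 0000000001001111010 (19 bits)


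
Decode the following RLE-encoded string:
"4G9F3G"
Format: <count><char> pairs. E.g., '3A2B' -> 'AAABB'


Expanding each <count><char> pair:
  4G -> 'GGGG'
  9F -> 'FFFFFFFFF'
  3G -> 'GGG'

Decoded = GGGGFFFFFFFFFGGG


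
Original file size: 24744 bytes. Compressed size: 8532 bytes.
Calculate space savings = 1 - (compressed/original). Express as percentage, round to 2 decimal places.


ratio = compressed/original = 8532/24744 = 0.344811
savings = 1 - ratio = 1 - 0.344811 = 0.655189
as a percentage: 0.655189 * 100 = 65.52%

Space savings = 1 - 8532/24744 = 65.52%


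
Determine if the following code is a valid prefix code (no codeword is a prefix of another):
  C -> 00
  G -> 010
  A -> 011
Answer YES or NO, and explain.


Checking each pair (does one codeword prefix another?):
  C='00' vs G='010': no prefix
  C='00' vs A='011': no prefix
  G='010' vs C='00': no prefix
  G='010' vs A='011': no prefix
  A='011' vs C='00': no prefix
  A='011' vs G='010': no prefix
No violation found over all pairs.

YES -- this is a valid prefix code. No codeword is a prefix of any other codeword.


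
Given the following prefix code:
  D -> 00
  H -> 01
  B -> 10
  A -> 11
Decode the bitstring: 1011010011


Decoding step by step:
Bits 10 -> B
Bits 11 -> A
Bits 01 -> H
Bits 00 -> D
Bits 11 -> A


Decoded message: BAHDA


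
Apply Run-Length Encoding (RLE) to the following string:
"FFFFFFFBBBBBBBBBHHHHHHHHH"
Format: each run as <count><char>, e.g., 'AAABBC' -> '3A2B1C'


Scanning runs left to right:
  i=0: run of 'F' x 7 -> '7F'
  i=7: run of 'B' x 9 -> '9B'
  i=16: run of 'H' x 9 -> '9H'

RLE = 7F9B9H


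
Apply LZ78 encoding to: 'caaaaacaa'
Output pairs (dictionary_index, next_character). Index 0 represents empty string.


LZ78 encoding steps:
Dictionary: {0: ''}
Step 1: w='' (idx 0), next='c' -> output (0, 'c'), add 'c' as idx 1
Step 2: w='' (idx 0), next='a' -> output (0, 'a'), add 'a' as idx 2
Step 3: w='a' (idx 2), next='a' -> output (2, 'a'), add 'aa' as idx 3
Step 4: w='aa' (idx 3), next='c' -> output (3, 'c'), add 'aac' as idx 4
Step 5: w='aa' (idx 3), end of input -> output (3, '')


Encoded: [(0, 'c'), (0, 'a'), (2, 'a'), (3, 'c'), (3, '')]


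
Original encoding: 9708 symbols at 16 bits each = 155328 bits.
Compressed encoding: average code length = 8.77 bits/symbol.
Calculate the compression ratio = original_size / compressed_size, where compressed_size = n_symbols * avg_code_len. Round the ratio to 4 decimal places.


original_size = n_symbols * orig_bits = 9708 * 16 = 155328 bits
compressed_size = n_symbols * avg_code_len = 9708 * 8.77 = 85139.16 bits
ratio = original_size / compressed_size = 155328 / 85139.16 = 1.8244

Compression ratio = 1.8244


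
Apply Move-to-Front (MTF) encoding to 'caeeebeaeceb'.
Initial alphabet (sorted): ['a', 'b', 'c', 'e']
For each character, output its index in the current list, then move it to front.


MTF encoding:
'c': index 2 in ['a', 'b', 'c', 'e'] -> ['c', 'a', 'b', 'e']
'a': index 1 in ['c', 'a', 'b', 'e'] -> ['a', 'c', 'b', 'e']
'e': index 3 in ['a', 'c', 'b', 'e'] -> ['e', 'a', 'c', 'b']
'e': index 0 in ['e', 'a', 'c', 'b'] -> ['e', 'a', 'c', 'b']
'e': index 0 in ['e', 'a', 'c', 'b'] -> ['e', 'a', 'c', 'b']
'b': index 3 in ['e', 'a', 'c', 'b'] -> ['b', 'e', 'a', 'c']
'e': index 1 in ['b', 'e', 'a', 'c'] -> ['e', 'b', 'a', 'c']
'a': index 2 in ['e', 'b', 'a', 'c'] -> ['a', 'e', 'b', 'c']
'e': index 1 in ['a', 'e', 'b', 'c'] -> ['e', 'a', 'b', 'c']
'c': index 3 in ['e', 'a', 'b', 'c'] -> ['c', 'e', 'a', 'b']
'e': index 1 in ['c', 'e', 'a', 'b'] -> ['e', 'c', 'a', 'b']
'b': index 3 in ['e', 'c', 'a', 'b'] -> ['b', 'e', 'c', 'a']


Output: [2, 1, 3, 0, 0, 3, 1, 2, 1, 3, 1, 3]


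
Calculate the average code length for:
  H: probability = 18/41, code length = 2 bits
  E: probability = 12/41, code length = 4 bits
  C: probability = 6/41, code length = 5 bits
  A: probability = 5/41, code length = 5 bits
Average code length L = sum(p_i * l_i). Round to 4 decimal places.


Weighted contributions p_i * l_i:
  H: (18/41) * 2 = 36/41
  E: (12/41) * 4 = 48/41
  C: (6/41) * 5 = 30/41
  A: (5/41) * 5 = 25/41
Sum = (36 + 48 + 30 + 25)/41 = 139/41

L = 139/41 = 3.3902 bits/symbol


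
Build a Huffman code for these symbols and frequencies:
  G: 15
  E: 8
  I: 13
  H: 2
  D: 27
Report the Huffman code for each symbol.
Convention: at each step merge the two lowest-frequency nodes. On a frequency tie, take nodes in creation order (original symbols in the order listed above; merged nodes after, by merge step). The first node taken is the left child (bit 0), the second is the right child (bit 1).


Huffman tree construction:
Step 1: Merge H(2) + E(8) = 10
Step 2: Merge (H+E)(10) + I(13) = 23
Step 3: Merge G(15) + ((H+E)+I)(23) = 38
Step 4: Merge D(27) + (G+((H+E)+I))(38) = 65
Read each symbol's code off the tree from the root (left child = 0, right child = 1).

Codes:
  G: 10 (length 2)
  E: 1101 (length 4)
  I: 111 (length 3)
  H: 1100 (length 4)
  D: 0 (length 1)
Average code length: 136/65 = 2.0923 bits/symbol


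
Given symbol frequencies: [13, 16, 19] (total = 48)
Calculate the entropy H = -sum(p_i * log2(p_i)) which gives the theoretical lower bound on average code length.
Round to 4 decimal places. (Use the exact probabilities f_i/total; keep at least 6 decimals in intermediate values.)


Per-symbol terms -p_i * log2(p_i) with p_i = f_i/48:
  p = 13/48 = 0.270833: log2(p) = -1.884523, -p*log2(p) = 0.510392
  p = 16/48 = 0.333333: log2(p) = -1.584963, -p*log2(p) = 0.528321
  p = 19/48 = 0.395833: log2(p) = -1.337035, -p*log2(p) = 0.529243
H = 0.510392 + 0.528321 + 0.529243 = 1.567956

H = 1.568 bits/symbol


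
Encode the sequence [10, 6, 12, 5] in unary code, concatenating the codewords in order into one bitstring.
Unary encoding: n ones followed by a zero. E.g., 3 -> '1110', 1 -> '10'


Encode each number as n ones followed by a terminating 0:
  10 -> 11111111110 (11 bits)
  6 -> 1111110 (7 bits)
  12 -> 1111111111110 (13 bits)
  5 -> 111110 (6 bits)
Total length = 11 + 7 + 13 + 6 = 37 bits.

Unary([10, 6, 12, 5]) = 1111111111011111101111111111110111110 (37 bits)


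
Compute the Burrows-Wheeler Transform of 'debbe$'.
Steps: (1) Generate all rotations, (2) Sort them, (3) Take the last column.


Rotations (sorted):
  0: $debbe -> last char: e
  1: bbe$de -> last char: e
  2: be$deb -> last char: b
  3: debbe$ -> last char: $
  4: e$debb -> last char: b
  5: ebbe$d -> last char: d


BWT = eeb$bd


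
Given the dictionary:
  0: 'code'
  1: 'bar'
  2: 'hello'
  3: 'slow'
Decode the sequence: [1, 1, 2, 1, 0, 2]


Look up each index in the dictionary:
  1 -> 'bar'
  1 -> 'bar'
  2 -> 'hello'
  1 -> 'bar'
  0 -> 'code'
  2 -> 'hello'

Decoded: "bar bar hello bar code hello"


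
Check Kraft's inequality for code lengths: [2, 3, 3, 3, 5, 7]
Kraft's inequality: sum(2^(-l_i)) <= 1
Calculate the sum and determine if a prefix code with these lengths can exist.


Sum = 2^(-2) + 2^(-3) + 2^(-3) + 2^(-3) + 2^(-5) + 2^(-7)
    = 0.25 + 0.125 + 0.125 + 0.125 + 0.03125 + 0.0078125
    = 85/128 = 0.6640625
Since 0.6640625 <= 1, Kraft's inequality IS satisfied.
A prefix code with these lengths CAN exist.

Kraft sum = 0.6640625. Satisfied.


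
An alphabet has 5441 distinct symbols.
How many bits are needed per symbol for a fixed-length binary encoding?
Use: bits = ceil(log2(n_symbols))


log2(5441) = 12.4097
Bracket: 2^12 = 4096 < 5441 <= 2^13 = 8192
So ceil(log2(5441)) = 13

bits = ceil(log2(5441)) = ceil(12.4097) = 13 bits


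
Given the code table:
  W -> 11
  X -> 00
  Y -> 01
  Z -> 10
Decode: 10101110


Decoding:
10 -> Z
10 -> Z
11 -> W
10 -> Z


Result: ZZWZ


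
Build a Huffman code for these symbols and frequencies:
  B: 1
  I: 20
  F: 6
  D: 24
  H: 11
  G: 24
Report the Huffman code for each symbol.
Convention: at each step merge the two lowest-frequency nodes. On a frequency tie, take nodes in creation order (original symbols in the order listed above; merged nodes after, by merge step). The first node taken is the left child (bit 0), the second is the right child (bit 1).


Huffman tree construction:
Step 1: Merge B(1) + F(6) = 7
Step 2: Merge (B+F)(7) + H(11) = 18
Step 3: Merge ((B+F)+H)(18) + I(20) = 38
Step 4: Merge D(24) + G(24) = 48
Step 5: Merge (((B+F)+H)+I)(38) + (D+G)(48) = 86
Read each symbol's code off the tree from the root (left child = 0, right child = 1).

Codes:
  B: 0000 (length 4)
  I: 01 (length 2)
  F: 0001 (length 4)
  D: 10 (length 2)
  H: 001 (length 3)
  G: 11 (length 2)
Average code length: 197/86 = 2.2907 bits/symbol


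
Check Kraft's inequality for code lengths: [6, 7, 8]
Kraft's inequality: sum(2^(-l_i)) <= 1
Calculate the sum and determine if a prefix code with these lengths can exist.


Sum = 2^(-6) + 2^(-7) + 2^(-8)
    = 0.015625 + 0.0078125 + 0.00390625
    = 7/256 = 0.02734375
Since 0.02734375 <= 1, Kraft's inequality IS satisfied.
A prefix code with these lengths CAN exist.

Kraft sum = 0.02734375. Satisfied.


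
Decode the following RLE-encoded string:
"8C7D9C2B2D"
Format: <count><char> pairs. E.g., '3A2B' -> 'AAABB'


Expanding each <count><char> pair:
  8C -> 'CCCCCCCC'
  7D -> 'DDDDDDD'
  9C -> 'CCCCCCCCC'
  2B -> 'BB'
  2D -> 'DD'

Decoded = CCCCCCCCDDDDDDDCCCCCCCCCBBDD


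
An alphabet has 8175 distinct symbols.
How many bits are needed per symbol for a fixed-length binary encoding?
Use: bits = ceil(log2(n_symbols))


log2(8175) = 12.997
Bracket: 2^12 = 4096 < 8175 <= 2^13 = 8192
So ceil(log2(8175)) = 13

bits = ceil(log2(8175)) = ceil(12.997) = 13 bits


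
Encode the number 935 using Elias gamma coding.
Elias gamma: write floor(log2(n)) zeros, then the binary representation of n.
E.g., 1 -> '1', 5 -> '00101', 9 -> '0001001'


num_bits = floor(log2(935)) + 1 = 10
leading_zeros = num_bits - 1 = 9
binary(935) = 1110100111

Elias gamma(935) = '000000000' + '1110100111' = 0000000001110100111 (19 bits)


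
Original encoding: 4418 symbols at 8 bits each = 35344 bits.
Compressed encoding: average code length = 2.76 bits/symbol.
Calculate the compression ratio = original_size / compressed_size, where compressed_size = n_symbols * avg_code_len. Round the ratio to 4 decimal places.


original_size = n_symbols * orig_bits = 4418 * 8 = 35344 bits
compressed_size = n_symbols * avg_code_len = 4418 * 2.76 = 12193.68 bits
ratio = original_size / compressed_size = 35344 / 12193.68 = 2.8986

Compression ratio = 2.8986


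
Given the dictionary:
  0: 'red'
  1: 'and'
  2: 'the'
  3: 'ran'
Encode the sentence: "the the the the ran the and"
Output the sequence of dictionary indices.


Look up each word in the dictionary:
  'the' -> 2
  'the' -> 2
  'the' -> 2
  'the' -> 2
  'ran' -> 3
  'the' -> 2
  'and' -> 1

Encoded: [2, 2, 2, 2, 3, 2, 1]


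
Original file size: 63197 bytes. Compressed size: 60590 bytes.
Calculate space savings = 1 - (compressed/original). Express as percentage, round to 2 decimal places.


ratio = compressed/original = 60590/63197 = 0.958748
savings = 1 - ratio = 1 - 0.958748 = 0.041252
as a percentage: 0.041252 * 100 = 4.13%

Space savings = 1 - 60590/63197 = 4.13%


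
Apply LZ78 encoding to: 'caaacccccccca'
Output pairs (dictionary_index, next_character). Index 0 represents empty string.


LZ78 encoding steps:
Dictionary: {0: ''}
Step 1: w='' (idx 0), next='c' -> output (0, 'c'), add 'c' as idx 1
Step 2: w='' (idx 0), next='a' -> output (0, 'a'), add 'a' as idx 2
Step 3: w='a' (idx 2), next='a' -> output (2, 'a'), add 'aa' as idx 3
Step 4: w='c' (idx 1), next='c' -> output (1, 'c'), add 'cc' as idx 4
Step 5: w='cc' (idx 4), next='c' -> output (4, 'c'), add 'ccc' as idx 5
Step 6: w='ccc' (idx 5), next='a' -> output (5, 'a'), add 'ccca' as idx 6


Encoded: [(0, 'c'), (0, 'a'), (2, 'a'), (1, 'c'), (4, 'c'), (5, 'a')]


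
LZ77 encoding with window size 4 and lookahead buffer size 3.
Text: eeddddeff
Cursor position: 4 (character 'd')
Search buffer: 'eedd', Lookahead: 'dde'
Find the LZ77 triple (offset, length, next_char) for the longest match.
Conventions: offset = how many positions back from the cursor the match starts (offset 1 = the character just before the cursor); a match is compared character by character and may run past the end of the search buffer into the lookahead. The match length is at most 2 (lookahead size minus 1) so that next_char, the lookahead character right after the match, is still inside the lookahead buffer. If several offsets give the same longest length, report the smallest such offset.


Try each offset into the search buffer:
  offset=1 (pos 3, char 'd'): match length 2
  offset=2 (pos 2, char 'd'): match length 2
  offset=3 (pos 1, char 'e'): match length 0
  offset=4 (pos 0, char 'e'): match length 0
Longest match has length 2, found at offsets 1, 2; take the smallest, offset 1.
next_char = character at position 4 + 2 = 6 -> 'e'

Best match: offset=1, length=2 (matching 'dd' starting at position 3)
LZ77 triple: (1, 2, 'e')


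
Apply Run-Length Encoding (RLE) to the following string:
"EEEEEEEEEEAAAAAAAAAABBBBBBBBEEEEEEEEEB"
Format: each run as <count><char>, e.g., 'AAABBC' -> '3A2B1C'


Scanning runs left to right:
  i=0: run of 'E' x 10 -> '10E'
  i=10: run of 'A' x 10 -> '10A'
  i=20: run of 'B' x 8 -> '8B'
  i=28: run of 'E' x 9 -> '9E'
  i=37: run of 'B' x 1 -> '1B'

RLE = 10E10A8B9E1B


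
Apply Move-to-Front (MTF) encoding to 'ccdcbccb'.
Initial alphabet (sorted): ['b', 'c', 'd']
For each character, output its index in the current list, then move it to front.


MTF encoding:
'c': index 1 in ['b', 'c', 'd'] -> ['c', 'b', 'd']
'c': index 0 in ['c', 'b', 'd'] -> ['c', 'b', 'd']
'd': index 2 in ['c', 'b', 'd'] -> ['d', 'c', 'b']
'c': index 1 in ['d', 'c', 'b'] -> ['c', 'd', 'b']
'b': index 2 in ['c', 'd', 'b'] -> ['b', 'c', 'd']
'c': index 1 in ['b', 'c', 'd'] -> ['c', 'b', 'd']
'c': index 0 in ['c', 'b', 'd'] -> ['c', 'b', 'd']
'b': index 1 in ['c', 'b', 'd'] -> ['b', 'c', 'd']


Output: [1, 0, 2, 1, 2, 1, 0, 1]


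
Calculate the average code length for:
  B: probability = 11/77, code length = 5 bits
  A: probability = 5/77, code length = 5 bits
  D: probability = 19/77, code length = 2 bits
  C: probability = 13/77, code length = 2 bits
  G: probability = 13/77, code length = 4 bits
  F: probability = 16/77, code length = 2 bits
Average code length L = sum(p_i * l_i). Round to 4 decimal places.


Weighted contributions p_i * l_i:
  B: (11/77) * 5 = 55/77
  A: (5/77) * 5 = 25/77
  D: (19/77) * 2 = 38/77
  C: (13/77) * 2 = 26/77
  G: (13/77) * 4 = 52/77
  F: (16/77) * 2 = 32/77
Sum = (55 + 25 + 38 + 26 + 52 + 32)/77 = 228/77

L = 228/77 = 2.9610 bits/symbol


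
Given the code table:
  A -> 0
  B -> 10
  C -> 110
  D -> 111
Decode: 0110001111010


Decoding:
0 -> A
110 -> C
0 -> A
0 -> A
111 -> D
10 -> B
10 -> B


Result: ACAADBB


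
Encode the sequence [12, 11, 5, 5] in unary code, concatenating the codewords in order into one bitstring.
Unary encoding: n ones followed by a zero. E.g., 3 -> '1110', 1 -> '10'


Encode each number as n ones followed by a terminating 0:
  12 -> 1111111111110 (13 bits)
  11 -> 111111111110 (12 bits)
  5 -> 111110 (6 bits)
  5 -> 111110 (6 bits)
Total length = 13 + 12 + 6 + 6 = 37 bits.

Unary([12, 11, 5, 5]) = 1111111111110111111111110111110111110 (37 bits)


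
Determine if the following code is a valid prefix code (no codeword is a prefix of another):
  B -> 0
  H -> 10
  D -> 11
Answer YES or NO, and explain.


Checking each pair (does one codeword prefix another?):
  B='0' vs H='10': no prefix
  B='0' vs D='11': no prefix
  H='10' vs B='0': no prefix
  H='10' vs D='11': no prefix
  D='11' vs B='0': no prefix
  D='11' vs H='10': no prefix
No violation found over all pairs.

YES -- this is a valid prefix code. No codeword is a prefix of any other codeword.


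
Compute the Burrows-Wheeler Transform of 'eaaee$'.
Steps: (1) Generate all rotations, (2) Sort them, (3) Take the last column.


Rotations (sorted):
  0: $eaaee -> last char: e
  1: aaee$e -> last char: e
  2: aee$ea -> last char: a
  3: e$eaae -> last char: e
  4: eaaee$ -> last char: $
  5: ee$eaa -> last char: a


BWT = eeae$a


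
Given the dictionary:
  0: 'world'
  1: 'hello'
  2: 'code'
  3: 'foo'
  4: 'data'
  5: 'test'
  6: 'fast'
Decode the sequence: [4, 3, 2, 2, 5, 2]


Look up each index in the dictionary:
  4 -> 'data'
  3 -> 'foo'
  2 -> 'code'
  2 -> 'code'
  5 -> 'test'
  2 -> 'code'

Decoded: "data foo code code test code"


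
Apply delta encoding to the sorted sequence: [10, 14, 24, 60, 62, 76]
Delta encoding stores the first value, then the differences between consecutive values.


First value: 10
Deltas:
  14 - 10 = 4
  24 - 14 = 10
  60 - 24 = 36
  62 - 60 = 2
  76 - 62 = 14


Delta encoded: [10, 4, 10, 36, 2, 14]


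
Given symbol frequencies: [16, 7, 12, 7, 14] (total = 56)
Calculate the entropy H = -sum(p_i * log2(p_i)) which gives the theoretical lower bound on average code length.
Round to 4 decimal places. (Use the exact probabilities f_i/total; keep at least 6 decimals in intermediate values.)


Per-symbol terms -p_i * log2(p_i) with p_i = f_i/56:
  p = 16/56 = 0.285714: log2(p) = -1.807355, -p*log2(p) = 0.516387
  p = 7/56 = 0.125000: log2(p) = -3.000000, -p*log2(p) = 0.375000
  p = 12/56 = 0.214286: log2(p) = -2.222392, -p*log2(p) = 0.476227
  p = 7/56 = 0.125000: log2(p) = -3.000000, -p*log2(p) = 0.375000
  p = 14/56 = 0.250000: log2(p) = -2.000000, -p*log2(p) = 0.500000
H = 0.516387 + 0.375000 + 0.476227 + 0.375000 + 0.500000 = 2.242614

H = 2.2426 bits/symbol


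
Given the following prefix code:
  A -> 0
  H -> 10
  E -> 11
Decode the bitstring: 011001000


Decoding step by step:
Bits 0 -> A
Bits 11 -> E
Bits 0 -> A
Bits 0 -> A
Bits 10 -> H
Bits 0 -> A
Bits 0 -> A


Decoded message: AEAAHAA


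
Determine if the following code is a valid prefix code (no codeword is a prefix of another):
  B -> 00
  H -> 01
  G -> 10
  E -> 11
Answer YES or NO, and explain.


Checking each pair (does one codeword prefix another?):
  B='00' vs H='01': no prefix
  B='00' vs G='10': no prefix
  B='00' vs E='11': no prefix
  H='01' vs B='00': no prefix
  H='01' vs G='10': no prefix
  H='01' vs E='11': no prefix
  G='10' vs B='00': no prefix
  G='10' vs H='01': no prefix
  G='10' vs E='11': no prefix
  E='11' vs B='00': no prefix
  E='11' vs H='01': no prefix
  E='11' vs G='10': no prefix
No violation found over all pairs.

YES -- this is a valid prefix code. No codeword is a prefix of any other codeword.


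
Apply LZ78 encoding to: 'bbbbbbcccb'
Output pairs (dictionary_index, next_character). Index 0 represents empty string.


LZ78 encoding steps:
Dictionary: {0: ''}
Step 1: w='' (idx 0), next='b' -> output (0, 'b'), add 'b' as idx 1
Step 2: w='b' (idx 1), next='b' -> output (1, 'b'), add 'bb' as idx 2
Step 3: w='bb' (idx 2), next='b' -> output (2, 'b'), add 'bbb' as idx 3
Step 4: w='' (idx 0), next='c' -> output (0, 'c'), add 'c' as idx 4
Step 5: w='c' (idx 4), next='c' -> output (4, 'c'), add 'cc' as idx 5
Step 6: w='b' (idx 1), end of input -> output (1, '')


Encoded: [(0, 'b'), (1, 'b'), (2, 'b'), (0, 'c'), (4, 'c'), (1, '')]


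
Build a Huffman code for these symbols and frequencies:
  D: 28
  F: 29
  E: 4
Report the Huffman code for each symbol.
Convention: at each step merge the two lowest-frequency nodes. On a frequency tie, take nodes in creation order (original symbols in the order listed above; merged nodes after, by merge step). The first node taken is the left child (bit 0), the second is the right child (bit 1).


Huffman tree construction:
Step 1: Merge E(4) + D(28) = 32
Step 2: Merge F(29) + (E+D)(32) = 61
Read each symbol's code off the tree from the root (left child = 0, right child = 1).

Codes:
  D: 11 (length 2)
  F: 0 (length 1)
  E: 10 (length 2)
Average code length: 93/61 = 1.5246 bits/symbol


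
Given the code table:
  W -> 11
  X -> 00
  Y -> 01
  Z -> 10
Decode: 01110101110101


Decoding:
01 -> Y
11 -> W
01 -> Y
01 -> Y
11 -> W
01 -> Y
01 -> Y


Result: YWYYWYY


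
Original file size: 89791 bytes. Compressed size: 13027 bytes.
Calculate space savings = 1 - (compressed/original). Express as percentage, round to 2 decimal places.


ratio = compressed/original = 13027/89791 = 0.145081
savings = 1 - ratio = 1 - 0.145081 = 0.854919
as a percentage: 0.854919 * 100 = 85.49%

Space savings = 1 - 13027/89791 = 85.49%


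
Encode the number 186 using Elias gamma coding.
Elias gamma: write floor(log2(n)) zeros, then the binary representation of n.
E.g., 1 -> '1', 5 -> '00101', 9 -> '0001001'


num_bits = floor(log2(186)) + 1 = 8
leading_zeros = num_bits - 1 = 7
binary(186) = 10111010

Elias gamma(186) = '0000000' + '10111010' = 000000010111010 (15 bits)


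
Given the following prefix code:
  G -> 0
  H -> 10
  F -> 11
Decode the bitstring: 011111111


Decoding step by step:
Bits 0 -> G
Bits 11 -> F
Bits 11 -> F
Bits 11 -> F
Bits 11 -> F


Decoded message: GFFFF


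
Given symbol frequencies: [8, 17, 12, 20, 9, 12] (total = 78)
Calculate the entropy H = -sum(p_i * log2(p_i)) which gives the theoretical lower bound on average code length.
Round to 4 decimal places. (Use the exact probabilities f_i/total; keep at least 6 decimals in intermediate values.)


Per-symbol terms -p_i * log2(p_i) with p_i = f_i/78:
  p = 8/78 = 0.102564: log2(p) = -3.285402, -p*log2(p) = 0.336964
  p = 17/78 = 0.217949: log2(p) = -2.197939, -p*log2(p) = 0.479038
  p = 12/78 = 0.153846: log2(p) = -2.700440, -p*log2(p) = 0.415452
  p = 20/78 = 0.256410: log2(p) = -1.963474, -p*log2(p) = 0.503455
  p = 9/78 = 0.115385: log2(p) = -3.115477, -p*log2(p) = 0.359478
  p = 12/78 = 0.153846: log2(p) = -2.700440, -p*log2(p) = 0.415452
H = 0.336964 + 0.479038 + 0.415452 + 0.503455 + 0.359478 + 0.415452 = 2.509839

H = 2.5098 bits/symbol


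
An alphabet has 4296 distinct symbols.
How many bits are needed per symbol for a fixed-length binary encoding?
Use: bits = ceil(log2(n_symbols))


log2(4296) = 12.0688
Bracket: 2^12 = 4096 < 4296 <= 2^13 = 8192
So ceil(log2(4296)) = 13

bits = ceil(log2(4296)) = ceil(12.0688) = 13 bits


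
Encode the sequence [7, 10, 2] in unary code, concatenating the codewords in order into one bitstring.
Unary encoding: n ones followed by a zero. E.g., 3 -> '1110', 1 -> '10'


Encode each number as n ones followed by a terminating 0:
  7 -> 11111110 (8 bits)
  10 -> 11111111110 (11 bits)
  2 -> 110 (3 bits)
Total length = 8 + 11 + 3 = 22 bits.

Unary([7, 10, 2]) = 1111111011111111110110 (22 bits)


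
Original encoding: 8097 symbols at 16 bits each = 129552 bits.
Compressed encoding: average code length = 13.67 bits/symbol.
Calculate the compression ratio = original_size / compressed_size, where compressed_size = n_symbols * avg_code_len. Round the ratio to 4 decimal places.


original_size = n_symbols * orig_bits = 8097 * 16 = 129552 bits
compressed_size = n_symbols * avg_code_len = 8097 * 13.67 = 110685.99 bits
ratio = original_size / compressed_size = 129552 / 110685.99 = 1.1704

Compression ratio = 1.1704


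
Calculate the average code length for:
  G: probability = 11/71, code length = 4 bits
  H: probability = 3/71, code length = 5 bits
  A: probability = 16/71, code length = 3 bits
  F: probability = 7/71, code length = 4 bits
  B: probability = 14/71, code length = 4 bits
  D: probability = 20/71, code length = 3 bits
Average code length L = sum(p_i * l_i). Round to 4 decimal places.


Weighted contributions p_i * l_i:
  G: (11/71) * 4 = 44/71
  H: (3/71) * 5 = 15/71
  A: (16/71) * 3 = 48/71
  F: (7/71) * 4 = 28/71
  B: (14/71) * 4 = 56/71
  D: (20/71) * 3 = 60/71
Sum = (44 + 15 + 48 + 28 + 56 + 60)/71 = 251/71

L = 251/71 = 3.5352 bits/symbol


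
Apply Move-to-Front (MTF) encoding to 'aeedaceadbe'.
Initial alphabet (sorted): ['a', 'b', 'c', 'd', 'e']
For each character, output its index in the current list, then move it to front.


MTF encoding:
'a': index 0 in ['a', 'b', 'c', 'd', 'e'] -> ['a', 'b', 'c', 'd', 'e']
'e': index 4 in ['a', 'b', 'c', 'd', 'e'] -> ['e', 'a', 'b', 'c', 'd']
'e': index 0 in ['e', 'a', 'b', 'c', 'd'] -> ['e', 'a', 'b', 'c', 'd']
'd': index 4 in ['e', 'a', 'b', 'c', 'd'] -> ['d', 'e', 'a', 'b', 'c']
'a': index 2 in ['d', 'e', 'a', 'b', 'c'] -> ['a', 'd', 'e', 'b', 'c']
'c': index 4 in ['a', 'd', 'e', 'b', 'c'] -> ['c', 'a', 'd', 'e', 'b']
'e': index 3 in ['c', 'a', 'd', 'e', 'b'] -> ['e', 'c', 'a', 'd', 'b']
'a': index 2 in ['e', 'c', 'a', 'd', 'b'] -> ['a', 'e', 'c', 'd', 'b']
'd': index 3 in ['a', 'e', 'c', 'd', 'b'] -> ['d', 'a', 'e', 'c', 'b']
'b': index 4 in ['d', 'a', 'e', 'c', 'b'] -> ['b', 'd', 'a', 'e', 'c']
'e': index 3 in ['b', 'd', 'a', 'e', 'c'] -> ['e', 'b', 'd', 'a', 'c']


Output: [0, 4, 0, 4, 2, 4, 3, 2, 3, 4, 3]


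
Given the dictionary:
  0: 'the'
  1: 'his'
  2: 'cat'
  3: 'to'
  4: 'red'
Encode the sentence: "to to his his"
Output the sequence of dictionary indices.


Look up each word in the dictionary:
  'to' -> 3
  'to' -> 3
  'his' -> 1
  'his' -> 1

Encoded: [3, 3, 1, 1]


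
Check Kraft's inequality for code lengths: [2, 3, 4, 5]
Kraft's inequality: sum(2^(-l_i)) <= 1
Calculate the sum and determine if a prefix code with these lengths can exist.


Sum = 2^(-2) + 2^(-3) + 2^(-4) + 2^(-5)
    = 0.25 + 0.125 + 0.0625 + 0.03125
    = 15/32 = 0.46875
Since 0.46875 <= 1, Kraft's inequality IS satisfied.
A prefix code with these lengths CAN exist.

Kraft sum = 0.46875. Satisfied.


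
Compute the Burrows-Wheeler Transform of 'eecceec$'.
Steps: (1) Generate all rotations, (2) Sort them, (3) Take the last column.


Rotations (sorted):
  0: $eecceec -> last char: c
  1: c$eeccee -> last char: e
  2: cceec$ee -> last char: e
  3: ceec$eec -> last char: c
  4: ec$eecce -> last char: e
  5: ecceec$e -> last char: e
  6: eec$eecc -> last char: c
  7: eecceec$ -> last char: $


BWT = ceeceec$


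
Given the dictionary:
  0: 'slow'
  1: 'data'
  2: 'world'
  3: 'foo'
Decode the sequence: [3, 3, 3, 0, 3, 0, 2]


Look up each index in the dictionary:
  3 -> 'foo'
  3 -> 'foo'
  3 -> 'foo'
  0 -> 'slow'
  3 -> 'foo'
  0 -> 'slow'
  2 -> 'world'

Decoded: "foo foo foo slow foo slow world"


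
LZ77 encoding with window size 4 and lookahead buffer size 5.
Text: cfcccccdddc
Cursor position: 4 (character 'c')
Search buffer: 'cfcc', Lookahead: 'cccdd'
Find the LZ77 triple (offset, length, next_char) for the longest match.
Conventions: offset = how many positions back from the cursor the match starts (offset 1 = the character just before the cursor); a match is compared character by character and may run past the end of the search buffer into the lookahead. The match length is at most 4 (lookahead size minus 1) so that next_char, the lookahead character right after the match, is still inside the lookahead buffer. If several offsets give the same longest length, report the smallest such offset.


Try each offset into the search buffer:
  offset=1 (pos 3, char 'c'): match length 3
  offset=2 (pos 2, char 'c'): match length 3
  offset=3 (pos 1, char 'f'): match length 0
  offset=4 (pos 0, char 'c'): match length 1
Longest match has length 3, found at offsets 1, 2; take the smallest, offset 1.
next_char = character at position 4 + 3 = 7 -> 'd'

Best match: offset=1, length=3 (matching 'ccc' starting at position 3)
LZ77 triple: (1, 3, 'd')


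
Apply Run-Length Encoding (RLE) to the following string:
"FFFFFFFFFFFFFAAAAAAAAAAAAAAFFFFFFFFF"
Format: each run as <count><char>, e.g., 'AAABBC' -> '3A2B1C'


Scanning runs left to right:
  i=0: run of 'F' x 13 -> '13F'
  i=13: run of 'A' x 14 -> '14A'
  i=27: run of 'F' x 9 -> '9F'

RLE = 13F14A9F


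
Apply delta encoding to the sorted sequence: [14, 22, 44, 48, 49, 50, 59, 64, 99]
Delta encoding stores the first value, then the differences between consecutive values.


First value: 14
Deltas:
  22 - 14 = 8
  44 - 22 = 22
  48 - 44 = 4
  49 - 48 = 1
  50 - 49 = 1
  59 - 50 = 9
  64 - 59 = 5
  99 - 64 = 35


Delta encoded: [14, 8, 22, 4, 1, 1, 9, 5, 35]


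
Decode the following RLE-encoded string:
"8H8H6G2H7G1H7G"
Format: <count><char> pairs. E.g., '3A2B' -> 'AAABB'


Expanding each <count><char> pair:
  8H -> 'HHHHHHHH'
  8H -> 'HHHHHHHH'
  6G -> 'GGGGGG'
  2H -> 'HH'
  7G -> 'GGGGGGG'
  1H -> 'H'
  7G -> 'GGGGGGG'

Decoded = HHHHHHHHHHHHHHHHGGGGGGHHGGGGGGGHGGGGGGG


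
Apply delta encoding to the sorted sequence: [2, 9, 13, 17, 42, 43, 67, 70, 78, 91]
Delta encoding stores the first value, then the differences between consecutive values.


First value: 2
Deltas:
  9 - 2 = 7
  13 - 9 = 4
  17 - 13 = 4
  42 - 17 = 25
  43 - 42 = 1
  67 - 43 = 24
  70 - 67 = 3
  78 - 70 = 8
  91 - 78 = 13


Delta encoded: [2, 7, 4, 4, 25, 1, 24, 3, 8, 13]


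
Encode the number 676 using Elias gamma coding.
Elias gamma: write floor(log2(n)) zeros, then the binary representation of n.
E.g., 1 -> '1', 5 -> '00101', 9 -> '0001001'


num_bits = floor(log2(676)) + 1 = 10
leading_zeros = num_bits - 1 = 9
binary(676) = 1010100100

Elias gamma(676) = '000000000' + '1010100100' = 0000000001010100100 (19 bits)


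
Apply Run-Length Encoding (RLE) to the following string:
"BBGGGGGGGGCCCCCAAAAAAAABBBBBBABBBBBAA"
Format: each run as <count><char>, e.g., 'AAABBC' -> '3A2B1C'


Scanning runs left to right:
  i=0: run of 'B' x 2 -> '2B'
  i=2: run of 'G' x 8 -> '8G'
  i=10: run of 'C' x 5 -> '5C'
  i=15: run of 'A' x 8 -> '8A'
  i=23: run of 'B' x 6 -> '6B'
  i=29: run of 'A' x 1 -> '1A'
  i=30: run of 'B' x 5 -> '5B'
  i=35: run of 'A' x 2 -> '2A'

RLE = 2B8G5C8A6B1A5B2A


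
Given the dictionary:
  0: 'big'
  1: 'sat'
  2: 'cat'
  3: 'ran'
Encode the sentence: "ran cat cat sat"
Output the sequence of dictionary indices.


Look up each word in the dictionary:
  'ran' -> 3
  'cat' -> 2
  'cat' -> 2
  'sat' -> 1

Encoded: [3, 2, 2, 1]


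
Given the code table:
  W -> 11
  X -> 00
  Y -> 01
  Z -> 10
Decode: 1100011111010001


Decoding:
11 -> W
00 -> X
01 -> Y
11 -> W
11 -> W
01 -> Y
00 -> X
01 -> Y


Result: WXYWWYXY


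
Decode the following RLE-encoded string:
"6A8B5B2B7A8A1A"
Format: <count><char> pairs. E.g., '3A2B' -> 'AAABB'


Expanding each <count><char> pair:
  6A -> 'AAAAAA'
  8B -> 'BBBBBBBB'
  5B -> 'BBBBB'
  2B -> 'BB'
  7A -> 'AAAAAAA'
  8A -> 'AAAAAAAA'
  1A -> 'A'

Decoded = AAAAAABBBBBBBBBBBBBBBAAAAAAAAAAAAAAAA


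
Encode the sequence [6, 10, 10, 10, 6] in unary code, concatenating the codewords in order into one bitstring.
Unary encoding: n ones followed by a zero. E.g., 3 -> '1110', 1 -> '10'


Encode each number as n ones followed by a terminating 0:
  6 -> 1111110 (7 bits)
  10 -> 11111111110 (11 bits)
  10 -> 11111111110 (11 bits)
  10 -> 11111111110 (11 bits)
  6 -> 1111110 (7 bits)
Total length = 7 + 11 + 11 + 11 + 7 = 47 bits.

Unary([6, 10, 10, 10, 6]) = 11111101111111111011111111110111111111101111110 (47 bits)


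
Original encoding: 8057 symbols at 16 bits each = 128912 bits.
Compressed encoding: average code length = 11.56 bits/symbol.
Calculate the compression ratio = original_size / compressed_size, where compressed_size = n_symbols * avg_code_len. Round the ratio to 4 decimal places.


original_size = n_symbols * orig_bits = 8057 * 16 = 128912 bits
compressed_size = n_symbols * avg_code_len = 8057 * 11.56 = 93138.92 bits
ratio = original_size / compressed_size = 128912 / 93138.92 = 1.3841

Compression ratio = 1.3841


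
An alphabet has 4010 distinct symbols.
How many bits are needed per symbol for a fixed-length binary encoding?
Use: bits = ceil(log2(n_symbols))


log2(4010) = 11.9694
Bracket: 2^11 = 2048 < 4010 <= 2^12 = 4096
So ceil(log2(4010)) = 12

bits = ceil(log2(4010)) = ceil(11.9694) = 12 bits


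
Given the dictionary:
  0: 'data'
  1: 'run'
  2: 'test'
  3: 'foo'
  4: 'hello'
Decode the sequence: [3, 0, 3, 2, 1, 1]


Look up each index in the dictionary:
  3 -> 'foo'
  0 -> 'data'
  3 -> 'foo'
  2 -> 'test'
  1 -> 'run'
  1 -> 'run'

Decoded: "foo data foo test run run"


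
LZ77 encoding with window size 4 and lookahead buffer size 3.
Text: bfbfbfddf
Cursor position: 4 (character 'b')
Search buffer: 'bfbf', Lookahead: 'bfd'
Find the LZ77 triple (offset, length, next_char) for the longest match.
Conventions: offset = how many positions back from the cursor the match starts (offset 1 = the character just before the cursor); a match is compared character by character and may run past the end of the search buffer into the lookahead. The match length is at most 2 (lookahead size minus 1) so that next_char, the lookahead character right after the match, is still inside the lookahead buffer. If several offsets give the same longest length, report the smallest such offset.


Try each offset into the search buffer:
  offset=1 (pos 3, char 'f'): match length 0
  offset=2 (pos 2, char 'b'): match length 2
  offset=3 (pos 1, char 'f'): match length 0
  offset=4 (pos 0, char 'b'): match length 2
Longest match has length 2, found at offsets 2, 4; take the smallest, offset 2.
next_char = character at position 4 + 2 = 6 -> 'd'

Best match: offset=2, length=2 (matching 'bf' starting at position 2)
LZ77 triple: (2, 2, 'd')


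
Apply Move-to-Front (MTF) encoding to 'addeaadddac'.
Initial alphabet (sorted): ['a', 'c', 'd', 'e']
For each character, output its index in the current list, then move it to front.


MTF encoding:
'a': index 0 in ['a', 'c', 'd', 'e'] -> ['a', 'c', 'd', 'e']
'd': index 2 in ['a', 'c', 'd', 'e'] -> ['d', 'a', 'c', 'e']
'd': index 0 in ['d', 'a', 'c', 'e'] -> ['d', 'a', 'c', 'e']
'e': index 3 in ['d', 'a', 'c', 'e'] -> ['e', 'd', 'a', 'c']
'a': index 2 in ['e', 'd', 'a', 'c'] -> ['a', 'e', 'd', 'c']
'a': index 0 in ['a', 'e', 'd', 'c'] -> ['a', 'e', 'd', 'c']
'd': index 2 in ['a', 'e', 'd', 'c'] -> ['d', 'a', 'e', 'c']
'd': index 0 in ['d', 'a', 'e', 'c'] -> ['d', 'a', 'e', 'c']
'd': index 0 in ['d', 'a', 'e', 'c'] -> ['d', 'a', 'e', 'c']
'a': index 1 in ['d', 'a', 'e', 'c'] -> ['a', 'd', 'e', 'c']
'c': index 3 in ['a', 'd', 'e', 'c'] -> ['c', 'a', 'd', 'e']


Output: [0, 2, 0, 3, 2, 0, 2, 0, 0, 1, 3]


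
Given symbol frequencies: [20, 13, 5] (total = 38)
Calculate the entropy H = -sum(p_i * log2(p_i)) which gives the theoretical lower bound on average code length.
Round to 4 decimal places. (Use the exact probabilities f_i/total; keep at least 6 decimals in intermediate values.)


Per-symbol terms -p_i * log2(p_i) with p_i = f_i/38:
  p = 20/38 = 0.526316: log2(p) = -0.925999, -p*log2(p) = 0.487368
  p = 13/38 = 0.342105: log2(p) = -1.547488, -p*log2(p) = 0.529404
  p = 5/38 = 0.131579: log2(p) = -2.925999, -p*log2(p) = 0.385000
H = 0.487368 + 0.529404 + 0.385000 = 1.401772

H = 1.4018 bits/symbol


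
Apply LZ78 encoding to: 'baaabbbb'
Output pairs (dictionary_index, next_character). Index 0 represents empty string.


LZ78 encoding steps:
Dictionary: {0: ''}
Step 1: w='' (idx 0), next='b' -> output (0, 'b'), add 'b' as idx 1
Step 2: w='' (idx 0), next='a' -> output (0, 'a'), add 'a' as idx 2
Step 3: w='a' (idx 2), next='a' -> output (2, 'a'), add 'aa' as idx 3
Step 4: w='b' (idx 1), next='b' -> output (1, 'b'), add 'bb' as idx 4
Step 5: w='bb' (idx 4), end of input -> output (4, '')


Encoded: [(0, 'b'), (0, 'a'), (2, 'a'), (1, 'b'), (4, '')]


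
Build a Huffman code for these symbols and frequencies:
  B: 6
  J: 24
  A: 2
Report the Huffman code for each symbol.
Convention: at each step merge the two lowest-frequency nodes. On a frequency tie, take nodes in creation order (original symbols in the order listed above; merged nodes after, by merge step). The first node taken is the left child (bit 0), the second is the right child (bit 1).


Huffman tree construction:
Step 1: Merge A(2) + B(6) = 8
Step 2: Merge (A+B)(8) + J(24) = 32
Read each symbol's code off the tree from the root (left child = 0, right child = 1).

Codes:
  B: 01 (length 2)
  J: 1 (length 1)
  A: 00 (length 2)
Average code length: 40/32 = 1.2500 bits/symbol


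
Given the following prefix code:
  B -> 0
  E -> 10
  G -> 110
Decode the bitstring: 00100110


Decoding step by step:
Bits 0 -> B
Bits 0 -> B
Bits 10 -> E
Bits 0 -> B
Bits 110 -> G


Decoded message: BBEBG


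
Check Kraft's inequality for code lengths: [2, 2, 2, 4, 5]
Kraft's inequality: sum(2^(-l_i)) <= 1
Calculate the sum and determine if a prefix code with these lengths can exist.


Sum = 2^(-2) + 2^(-2) + 2^(-2) + 2^(-4) + 2^(-5)
    = 0.25 + 0.25 + 0.25 + 0.0625 + 0.03125
    = 27/32 = 0.84375
Since 0.84375 <= 1, Kraft's inequality IS satisfied.
A prefix code with these lengths CAN exist.

Kraft sum = 0.84375. Satisfied.


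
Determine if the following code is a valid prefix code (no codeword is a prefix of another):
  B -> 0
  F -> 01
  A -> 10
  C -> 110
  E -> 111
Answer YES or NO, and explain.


Checking each pair (does one codeword prefix another?):
  B='0' vs F='01': prefix -- VIOLATION

NO -- this is NOT a valid prefix code. B (0) is a prefix of F (01).


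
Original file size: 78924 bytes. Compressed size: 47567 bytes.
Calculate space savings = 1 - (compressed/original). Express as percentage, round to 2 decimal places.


ratio = compressed/original = 47567/78924 = 0.602694
savings = 1 - ratio = 1 - 0.602694 = 0.397306
as a percentage: 0.397306 * 100 = 39.73%

Space savings = 1 - 47567/78924 = 39.73%


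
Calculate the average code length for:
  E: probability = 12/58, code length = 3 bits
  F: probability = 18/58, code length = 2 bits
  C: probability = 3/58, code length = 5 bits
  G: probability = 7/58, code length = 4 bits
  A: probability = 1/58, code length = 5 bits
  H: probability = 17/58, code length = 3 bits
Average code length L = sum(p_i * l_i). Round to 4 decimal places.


Weighted contributions p_i * l_i:
  E: (12/58) * 3 = 36/58
  F: (18/58) * 2 = 36/58
  C: (3/58) * 5 = 15/58
  G: (7/58) * 4 = 28/58
  A: (1/58) * 5 = 5/58
  H: (17/58) * 3 = 51/58
Sum = (36 + 36 + 15 + 28 + 5 + 51)/58 = 171/58

L = 171/58 = 2.9483 bits/symbol


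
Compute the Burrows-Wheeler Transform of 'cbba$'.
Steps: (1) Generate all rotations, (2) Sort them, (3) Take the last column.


Rotations (sorted):
  0: $cbba -> last char: a
  1: a$cbb -> last char: b
  2: ba$cb -> last char: b
  3: bba$c -> last char: c
  4: cbba$ -> last char: $


BWT = abbc$


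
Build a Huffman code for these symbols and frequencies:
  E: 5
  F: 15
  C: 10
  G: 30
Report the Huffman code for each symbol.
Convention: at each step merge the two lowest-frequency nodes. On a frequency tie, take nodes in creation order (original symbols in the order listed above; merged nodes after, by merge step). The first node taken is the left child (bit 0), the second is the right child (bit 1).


Huffman tree construction:
Step 1: Merge E(5) + C(10) = 15
Step 2: Merge F(15) + (E+C)(15) = 30
Step 3: Merge G(30) + (F+(E+C))(30) = 60
Read each symbol's code off the tree from the root (left child = 0, right child = 1).

Codes:
  E: 110 (length 3)
  F: 10 (length 2)
  C: 111 (length 3)
  G: 0 (length 1)
Average code length: 105/60 = 1.7500 bits/symbol


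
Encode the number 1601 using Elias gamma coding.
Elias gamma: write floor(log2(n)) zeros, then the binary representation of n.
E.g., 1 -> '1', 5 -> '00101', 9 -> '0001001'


num_bits = floor(log2(1601)) + 1 = 11
leading_zeros = num_bits - 1 = 10
binary(1601) = 11001000001

Elias gamma(1601) = '0000000000' + '11001000001' = 000000000011001000001 (21 bits)


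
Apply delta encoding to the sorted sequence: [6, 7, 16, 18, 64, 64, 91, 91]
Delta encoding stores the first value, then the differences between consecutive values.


First value: 6
Deltas:
  7 - 6 = 1
  16 - 7 = 9
  18 - 16 = 2
  64 - 18 = 46
  64 - 64 = 0
  91 - 64 = 27
  91 - 91 = 0


Delta encoded: [6, 1, 9, 2, 46, 0, 27, 0]


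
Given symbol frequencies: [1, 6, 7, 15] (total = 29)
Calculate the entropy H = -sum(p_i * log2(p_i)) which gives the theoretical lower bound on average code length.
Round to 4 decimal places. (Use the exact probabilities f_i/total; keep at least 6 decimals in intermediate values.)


Per-symbol terms -p_i * log2(p_i) with p_i = f_i/29:
  p = 1/29 = 0.034483: log2(p) = -4.857981, -p*log2(p) = 0.167517
  p = 6/29 = 0.206897: log2(p) = -2.273018, -p*log2(p) = 0.470280
  p = 7/29 = 0.241379: log2(p) = -2.050626, -p*log2(p) = 0.494979
  p = 15/29 = 0.517241: log2(p) = -0.951090, -p*log2(p) = 0.491943
H = 0.167517 + 0.470280 + 0.494979 + 0.491943 = 1.624719

H = 1.6247 bits/symbol
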